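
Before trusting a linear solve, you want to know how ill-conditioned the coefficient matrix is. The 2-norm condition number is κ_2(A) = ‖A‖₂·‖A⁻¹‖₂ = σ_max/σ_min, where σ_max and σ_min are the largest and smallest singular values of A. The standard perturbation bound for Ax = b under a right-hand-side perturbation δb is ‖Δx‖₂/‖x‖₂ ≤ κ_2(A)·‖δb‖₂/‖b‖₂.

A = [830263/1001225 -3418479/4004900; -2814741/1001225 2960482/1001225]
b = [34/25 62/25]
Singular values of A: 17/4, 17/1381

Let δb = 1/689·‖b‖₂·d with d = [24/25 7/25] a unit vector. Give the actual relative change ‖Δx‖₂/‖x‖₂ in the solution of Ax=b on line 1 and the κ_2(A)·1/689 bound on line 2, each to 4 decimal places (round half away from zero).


from the listed singular values, σ₁ = 17/4, σ_n = 17/1381
condition number: (17/4) ÷ (17/1381) = 345.2500
perturbation bound = 345.2500·1/689 = 0.5011
solve Ax = b  →  x = [117.3266 112.3895]
2-norm of b is 2.8284; of x, 162.4713
with δb = [0.0039 0.0011], A·Δx = δb → ‖Δx‖ = 0.3335
realised ‖Δx‖/‖x‖ = 0.0021
realised/bound (from unrounded values) ≈ 0.0041

0.0021
0.5011


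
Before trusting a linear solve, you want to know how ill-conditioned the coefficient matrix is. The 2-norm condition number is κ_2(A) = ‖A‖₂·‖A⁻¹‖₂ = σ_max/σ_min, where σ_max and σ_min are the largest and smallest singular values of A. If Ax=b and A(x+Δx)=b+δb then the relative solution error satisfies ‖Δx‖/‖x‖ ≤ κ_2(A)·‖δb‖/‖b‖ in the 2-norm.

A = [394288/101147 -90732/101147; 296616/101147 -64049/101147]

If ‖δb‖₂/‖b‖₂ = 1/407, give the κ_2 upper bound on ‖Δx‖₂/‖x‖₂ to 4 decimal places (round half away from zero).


0.3788

form AᵀA = [243444078400/10230715609 -54772497000/10230715609; -54772497000/10230715609 12334570225/10230715609] with trace 152158625/6086089 and determinant 160000/6086089
solving λ² − 152158625/6086089·λ + 160000/6086089 = 0 gives λ = 25, 6400/6086089
σ_max=√25=5, σ_min=√(6400/6086089)=(80/2467) → κ = 154.1875
perturbation bound = 154.1875·1/407 = 0.3788


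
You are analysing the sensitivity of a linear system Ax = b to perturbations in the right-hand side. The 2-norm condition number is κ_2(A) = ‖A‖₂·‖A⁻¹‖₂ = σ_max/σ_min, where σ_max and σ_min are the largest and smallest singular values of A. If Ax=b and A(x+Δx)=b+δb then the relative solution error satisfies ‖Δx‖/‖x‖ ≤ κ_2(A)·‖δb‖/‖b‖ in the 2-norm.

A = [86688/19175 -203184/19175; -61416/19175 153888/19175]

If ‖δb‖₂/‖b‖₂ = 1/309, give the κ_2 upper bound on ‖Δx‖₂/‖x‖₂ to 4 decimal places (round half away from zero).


0.2864

AᵀA = [451469376/14707225 -43303680/588289; -43303680/588289 2598610176/14707225]; tr = 18047808/87025, det = 11943936/2175625
λ_max, λ_min = (18047808/87025 ± √520891305984/12117361)/2 = 5184/25, 2304/87025
κ_2(A) = √(λ_max/λ_min) = √((5184/25) / (2304/87025)) = 88.5000
worst-case relative error ≤ 88.5000 × 1/309 = 0.2864


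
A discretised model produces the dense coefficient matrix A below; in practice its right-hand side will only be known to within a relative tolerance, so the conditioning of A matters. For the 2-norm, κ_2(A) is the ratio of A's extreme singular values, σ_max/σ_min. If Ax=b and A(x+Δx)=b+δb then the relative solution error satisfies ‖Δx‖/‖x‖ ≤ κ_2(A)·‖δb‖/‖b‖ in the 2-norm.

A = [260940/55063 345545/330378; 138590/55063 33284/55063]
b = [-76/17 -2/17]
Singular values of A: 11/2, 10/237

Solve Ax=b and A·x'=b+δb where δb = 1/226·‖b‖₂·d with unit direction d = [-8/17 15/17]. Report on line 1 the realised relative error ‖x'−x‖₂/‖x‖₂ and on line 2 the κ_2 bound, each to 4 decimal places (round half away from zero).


largest singular value 11/2, smallest 10/237
κ_2(A) = (11/2) / (10/237) = 130.3500
κ_2(A)·‖δb‖/‖b‖ = 0.5768
solve Ax = b  →  x = [-11.1144 46.0843]
‖b‖₂ = 4.4721 and ‖x‖₂ = 47.4056
with δb = [-0.0093 0.0175], A·Δx = δb → ‖Δx‖ = 0.4690
relative error = 0.0099
tightness: 0.0099 against a bound of 0.5768 (unrounded ratio ≈ 0.0172)

0.0099
0.5768


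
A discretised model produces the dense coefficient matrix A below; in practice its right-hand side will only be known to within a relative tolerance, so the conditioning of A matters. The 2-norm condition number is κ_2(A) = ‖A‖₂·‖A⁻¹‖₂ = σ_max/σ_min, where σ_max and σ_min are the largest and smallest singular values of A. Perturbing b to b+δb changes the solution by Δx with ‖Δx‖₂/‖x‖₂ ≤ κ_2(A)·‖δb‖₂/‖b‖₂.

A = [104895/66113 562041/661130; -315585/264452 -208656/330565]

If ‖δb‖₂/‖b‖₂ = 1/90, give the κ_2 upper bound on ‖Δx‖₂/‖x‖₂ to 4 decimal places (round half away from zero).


4.3211

form AᵀA = [275641268625/69934860304 18375928515/8741857538; 18375928515/8741857538 19601575641/17483715076] with trace 1225078101/241989136 and determinant 164025/967956544
λ_max, λ_min = (1225078101/241989136 ± √1500776661281733801/58558741942026496)/2 = 81/16, 2025/60497284
κ = σ_max/σ_min = (9/4)/(45/7778) = 388.9000
κ_2(A)·‖δb‖/‖b‖ = 4.3211


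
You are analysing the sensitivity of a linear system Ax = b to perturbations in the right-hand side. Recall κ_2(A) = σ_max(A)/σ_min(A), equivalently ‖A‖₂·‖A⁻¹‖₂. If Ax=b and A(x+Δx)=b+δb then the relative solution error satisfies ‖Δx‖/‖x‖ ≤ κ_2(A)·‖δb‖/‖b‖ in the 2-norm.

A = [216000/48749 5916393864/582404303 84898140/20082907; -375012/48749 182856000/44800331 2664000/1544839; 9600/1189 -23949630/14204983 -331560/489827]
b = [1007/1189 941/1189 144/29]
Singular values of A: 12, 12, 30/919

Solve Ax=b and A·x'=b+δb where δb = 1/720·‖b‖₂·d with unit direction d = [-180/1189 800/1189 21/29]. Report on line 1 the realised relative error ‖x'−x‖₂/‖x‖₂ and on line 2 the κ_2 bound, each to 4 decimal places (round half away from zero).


0.0018
0.5106

from the listed singular values, σ₁ = 12, σ_n = 30/919
condition number: 12 ÷ (30/919) = 367.6000
κ_2(A)·‖δb‖/‖b‖ = 0.5106
solve Ax = b  →  x = [0.2622 -47.1038 113.1179]
‖b‖ = 5.0990, ‖x‖ = 122.5336
re-solving with b+δb shifts x by Δx of norm 0.2169
dividing the unrounded norms, ‖Δx‖/‖x‖ = 0.0018
realised/bound (from unrounded values) ≈ 0.0035


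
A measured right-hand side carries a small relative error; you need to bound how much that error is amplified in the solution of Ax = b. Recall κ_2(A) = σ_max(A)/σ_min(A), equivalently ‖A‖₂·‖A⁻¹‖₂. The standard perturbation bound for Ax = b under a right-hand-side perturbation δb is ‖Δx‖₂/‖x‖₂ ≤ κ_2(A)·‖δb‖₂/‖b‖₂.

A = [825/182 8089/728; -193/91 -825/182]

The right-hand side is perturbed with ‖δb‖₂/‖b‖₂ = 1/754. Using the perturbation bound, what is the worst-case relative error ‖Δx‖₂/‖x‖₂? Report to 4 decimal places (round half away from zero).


0.0743

form AᵀA = [4909/196 47025/784; 47025/784 451609/3136] with trace 530153/3136 and determinant 28561/3136
λ_max, λ_min = (530153/3136 ± √280703934225/9834496)/2 = 169, 169/3136
κ = σ_max/σ_min = 13/(13/56) = 56.0000
bound on ‖Δx‖/‖x‖: κ·ε = 56.0000·1/754 = 0.0743


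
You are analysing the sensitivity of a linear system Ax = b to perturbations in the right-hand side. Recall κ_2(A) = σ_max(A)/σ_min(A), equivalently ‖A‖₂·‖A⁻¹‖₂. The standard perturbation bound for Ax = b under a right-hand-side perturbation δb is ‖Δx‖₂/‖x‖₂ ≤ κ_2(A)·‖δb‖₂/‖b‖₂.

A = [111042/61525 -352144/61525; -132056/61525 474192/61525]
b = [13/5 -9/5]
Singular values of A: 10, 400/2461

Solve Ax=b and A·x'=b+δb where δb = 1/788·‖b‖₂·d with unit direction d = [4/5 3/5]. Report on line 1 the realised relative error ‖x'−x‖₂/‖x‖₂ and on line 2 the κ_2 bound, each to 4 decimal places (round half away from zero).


largest singular value 10, smallest 400/2461
κ_2(A) = 10 / (400/2461) = 61.5250
worst-case relative error ≤ 61.5250 × 1/788 = 0.0781
solve Ax = b  →  x = [5.9904 1.4347]
‖b‖₂ = 3.1623 and ‖x‖₂ = 6.1598
δb = ε·‖b‖·d = [0.0032 0.0024]; solving A·Δx = δb gives ‖Δx‖ = 0.0247
realised ‖Δx‖/‖x‖ = 0.0040
tightness: 0.0040 against a bound of 0.0781 (unrounded ratio ≈ 0.0513)

0.0040
0.0781


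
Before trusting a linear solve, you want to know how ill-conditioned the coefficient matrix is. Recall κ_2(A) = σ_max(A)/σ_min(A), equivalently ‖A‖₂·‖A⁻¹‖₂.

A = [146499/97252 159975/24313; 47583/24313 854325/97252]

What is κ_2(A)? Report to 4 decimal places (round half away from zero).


form AᵀA = [57688227225/9457951504 16021881000/591121969; 16021881000/591121969 1139343215625/9457951504] with trace 356047425/2813192 and determinant 11390625/90022144
eigenvalues of AᵀA: λ = (tr ± √(tr²−4·det))/2 = 2025/16, 5625/5626384
so κ_2 = √((2025/16) / (5625/5626384)) = 355.8000

355.8000


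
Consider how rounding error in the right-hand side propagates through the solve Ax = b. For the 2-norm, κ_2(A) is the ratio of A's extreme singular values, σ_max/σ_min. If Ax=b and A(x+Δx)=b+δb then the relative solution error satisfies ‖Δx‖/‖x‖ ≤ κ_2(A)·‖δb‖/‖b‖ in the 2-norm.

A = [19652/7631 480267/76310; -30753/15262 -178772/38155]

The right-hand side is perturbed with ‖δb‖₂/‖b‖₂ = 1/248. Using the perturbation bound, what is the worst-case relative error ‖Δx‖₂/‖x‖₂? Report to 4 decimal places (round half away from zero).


AᵀA = [2490551425/232928644 1493598240/58232161; 1493598240/58232161 14339764129/232928644]; tr = 49793833/689138, det = 2088025/5513104
solving λ² − 49793833/689138·λ + 2088025/5513104 = 0 gives λ = 289/4, 7225/1378276
κ_2(A) = √(λ_max/λ_min) = √((289/4) / (7225/1378276)) = 117.4000
κ_2(A)·‖δb‖/‖b‖ = 0.4734

0.4734


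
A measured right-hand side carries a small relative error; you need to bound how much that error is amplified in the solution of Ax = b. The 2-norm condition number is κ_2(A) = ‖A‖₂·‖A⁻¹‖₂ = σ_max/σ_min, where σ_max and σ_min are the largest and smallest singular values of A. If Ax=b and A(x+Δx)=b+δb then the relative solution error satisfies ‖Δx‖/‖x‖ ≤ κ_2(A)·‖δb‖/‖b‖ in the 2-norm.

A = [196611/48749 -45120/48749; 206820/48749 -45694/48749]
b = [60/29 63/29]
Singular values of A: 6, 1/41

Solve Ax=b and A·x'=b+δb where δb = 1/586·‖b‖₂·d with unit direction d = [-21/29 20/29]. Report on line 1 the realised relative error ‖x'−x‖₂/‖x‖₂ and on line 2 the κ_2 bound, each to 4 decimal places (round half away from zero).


largest singular value 6, smallest 1/41
κ = σ_max/σ_min = 6/(1/41) = 246.0000
κ_2(A)·‖δb‖/‖b‖ = 0.4198
solve Ax = b  →  x = [0.4878 -0.1098]
‖b‖₂ = 3.0000 and ‖x‖₂ = 0.5000
Δx = A⁻¹·δb where δb = 1/586·3.0000·d; ‖Δx‖ = 0.2099
relative error = 0.4198
so the bound is sharp here: realised error equals the bound

0.4198
0.4198


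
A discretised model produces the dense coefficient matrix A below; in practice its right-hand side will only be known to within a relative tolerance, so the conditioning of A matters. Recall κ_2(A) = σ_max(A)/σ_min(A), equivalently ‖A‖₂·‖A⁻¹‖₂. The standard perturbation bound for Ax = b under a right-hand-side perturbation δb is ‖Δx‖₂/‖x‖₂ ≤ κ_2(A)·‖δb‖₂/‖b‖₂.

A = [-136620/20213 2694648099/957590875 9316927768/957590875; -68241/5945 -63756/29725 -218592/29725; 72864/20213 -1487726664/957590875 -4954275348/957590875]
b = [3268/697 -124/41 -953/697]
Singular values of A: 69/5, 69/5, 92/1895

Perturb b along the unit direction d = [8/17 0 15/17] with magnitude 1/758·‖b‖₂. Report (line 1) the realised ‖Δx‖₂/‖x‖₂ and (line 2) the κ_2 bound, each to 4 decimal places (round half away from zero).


from the listed singular values, σ₁ = 69/5, σ_n = 92/1895
κ_2(A) = (69/5) / (92/1895) = 284.2500
bound on ‖Δx‖/‖x‖: κ·ε = 284.2500·1/758 = 0.3750
solve Ax = b  →  x = [-0.0100 -19.6592 6.1608]
‖b‖ = 5.7446, ‖x‖ = 20.6019
with δb = [0.0036 0.0000 0.0067], A·Δx = δb → ‖Δx‖ = 0.1561
relative error = 0.0076
tightness: 0.0076 against a bound of 0.3750 (unrounded ratio ≈ 0.0202)

0.0076
0.3750


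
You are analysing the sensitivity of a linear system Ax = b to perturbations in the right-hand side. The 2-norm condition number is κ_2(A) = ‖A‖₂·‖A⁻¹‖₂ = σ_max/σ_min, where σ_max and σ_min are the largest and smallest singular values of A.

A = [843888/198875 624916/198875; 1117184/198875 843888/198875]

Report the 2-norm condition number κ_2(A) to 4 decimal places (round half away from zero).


218.7625

form AᵀA = [78409881856/1582050625 58805491392/1582050625; 58805491392/1582050625 44106678544/1582050625] with trace 4900662416/63282025 and determinant 7929856/63282025
solving λ² − 4900662416/63282025·λ + 7929856/63282025 = 0 gives λ = 1936/25, 4096/2531281
κ = σ_max/σ_min = (44/5)/(64/1591) = 218.7625


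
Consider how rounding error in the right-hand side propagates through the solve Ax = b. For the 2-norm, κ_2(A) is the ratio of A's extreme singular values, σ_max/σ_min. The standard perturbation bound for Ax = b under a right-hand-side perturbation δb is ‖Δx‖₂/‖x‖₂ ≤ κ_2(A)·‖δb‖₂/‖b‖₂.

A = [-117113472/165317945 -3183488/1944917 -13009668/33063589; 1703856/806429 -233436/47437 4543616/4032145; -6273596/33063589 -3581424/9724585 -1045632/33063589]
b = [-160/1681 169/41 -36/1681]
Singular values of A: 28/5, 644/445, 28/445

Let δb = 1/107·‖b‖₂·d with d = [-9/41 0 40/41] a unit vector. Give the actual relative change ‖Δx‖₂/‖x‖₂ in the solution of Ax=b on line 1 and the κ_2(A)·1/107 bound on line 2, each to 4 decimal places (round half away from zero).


largest singular value 28/5, smallest 28/445
κ_2(A) = (28/5) / (28/445) = 89.0000
κ_2(A)·‖δb‖/‖b‖ = 0.8318
solve Ax = b  →  x = [0.8052 -0.3936 0.4294]
‖b‖ = 4.1231, ‖x‖ = 0.9938
Δx = A⁻¹·δb where δb = 1/107·4.1231·d; ‖Δx‖ = 0.6124
dividing the unrounded norms, ‖Δx‖/‖x‖ = 0.6162
so the bound overstates the realised error by a factor of ≈ 1.3498 (computed from the unrounded values)

0.6162
0.8318


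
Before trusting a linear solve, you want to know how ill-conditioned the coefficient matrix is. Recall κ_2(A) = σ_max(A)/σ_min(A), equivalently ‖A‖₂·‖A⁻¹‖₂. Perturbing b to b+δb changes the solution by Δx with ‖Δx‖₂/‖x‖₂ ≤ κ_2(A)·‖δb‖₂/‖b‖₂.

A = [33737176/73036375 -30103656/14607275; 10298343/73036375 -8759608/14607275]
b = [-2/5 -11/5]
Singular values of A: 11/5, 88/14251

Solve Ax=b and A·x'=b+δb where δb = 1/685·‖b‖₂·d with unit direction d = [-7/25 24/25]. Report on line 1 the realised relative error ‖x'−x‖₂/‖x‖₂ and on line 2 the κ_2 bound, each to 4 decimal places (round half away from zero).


0.0016
0.5201

σ_max = 11/5, σ_min = 88/14251
κ_2(A) = (11/5) / (88/14251) = 356.2750
κ_2(A)·‖δb‖/‖b‖ = 0.5201
solve Ax = b  →  x = [-316.0865 -70.6535]
2-norm of b is 2.2361; of x, 323.8867
re-solving with b+δb shifts x by Δx of norm 0.5286
realised ‖Δx‖/‖x‖ = 0.0016
realised/bound (from unrounded values) ≈ 0.0031


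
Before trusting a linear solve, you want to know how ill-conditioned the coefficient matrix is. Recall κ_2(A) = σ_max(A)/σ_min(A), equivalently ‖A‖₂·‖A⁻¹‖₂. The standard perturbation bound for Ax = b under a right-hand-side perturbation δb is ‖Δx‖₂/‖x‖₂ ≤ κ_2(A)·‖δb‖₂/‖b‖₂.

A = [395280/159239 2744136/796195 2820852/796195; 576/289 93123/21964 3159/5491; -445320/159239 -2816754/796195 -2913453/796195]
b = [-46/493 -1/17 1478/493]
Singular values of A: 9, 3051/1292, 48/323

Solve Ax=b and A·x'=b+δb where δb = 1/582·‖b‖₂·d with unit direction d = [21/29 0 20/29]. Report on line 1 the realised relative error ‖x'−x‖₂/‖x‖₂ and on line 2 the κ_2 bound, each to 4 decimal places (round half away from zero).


0.0026
0.1041

σ_max = 9, σ_min = 48/323
κ_2(A) = 9 / (48/323) = 60.5625
κ_2(A)·‖δb‖/‖b‖ = 0.1041
solve Ax = b  →  x = [-11.9796 5.1639 3.3436]
‖b‖₂ = 3.0000 and ‖x‖₂ = 13.4668
with δb = [0.0037 0.0000 0.0036], A·Δx = δb → ‖Δx‖ = 0.0347
realised ‖Δx‖/‖x‖ = 0.0026
tightness: 0.0026 against a bound of 0.1041 (unrounded ratio ≈ 0.0248)


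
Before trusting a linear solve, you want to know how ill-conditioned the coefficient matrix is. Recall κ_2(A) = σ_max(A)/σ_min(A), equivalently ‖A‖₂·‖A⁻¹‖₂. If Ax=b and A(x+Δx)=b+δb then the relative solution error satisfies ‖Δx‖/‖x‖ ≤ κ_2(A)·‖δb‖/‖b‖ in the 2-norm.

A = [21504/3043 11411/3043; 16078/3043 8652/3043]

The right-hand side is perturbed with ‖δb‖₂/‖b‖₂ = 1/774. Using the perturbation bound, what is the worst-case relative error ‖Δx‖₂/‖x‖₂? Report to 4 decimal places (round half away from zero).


0.4625

M = AᵀA = [42407300/544697 22617000/544697; 22617000/544697 12062825/544697]. tr(M)=3204125/32041, det(M)=2500/32041
char-poly roots: 100 and 25/32041
κ_2(A) = √(λ_max/λ_min) = √(100 / (25/32041)) = 358.0000
worst-case relative error ≤ 358.0000 × 1/774 = 0.4625


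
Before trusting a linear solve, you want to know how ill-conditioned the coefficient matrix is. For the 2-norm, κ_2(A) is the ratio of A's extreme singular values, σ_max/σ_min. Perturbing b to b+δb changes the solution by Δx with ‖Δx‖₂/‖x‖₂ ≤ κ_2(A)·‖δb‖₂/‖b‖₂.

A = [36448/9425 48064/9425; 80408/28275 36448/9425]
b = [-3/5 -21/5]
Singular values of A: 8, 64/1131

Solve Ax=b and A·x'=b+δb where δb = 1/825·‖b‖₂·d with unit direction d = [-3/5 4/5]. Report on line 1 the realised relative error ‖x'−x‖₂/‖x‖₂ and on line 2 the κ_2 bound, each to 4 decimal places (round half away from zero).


0.0017
0.1714

from the listed singular values, σ₁ = 8, σ_n = 64/1131
condition number: 8 ÷ (64/1131) = 141.3750
κ_2(A)·‖δb‖/‖b‖ = 0.1714
solve Ax = b  →  x = [42.1875 -32.1094]
2-norm of b is 4.2426; of x, 53.0170
δb = ε·‖b‖·d = [-0.0031 0.0041]; solving A·Δx = δb gives ‖Δx‖ = 0.0909
realised ‖Δx‖/‖x‖ = 0.0017
realised/bound (from unrounded values) ≈ 0.0100


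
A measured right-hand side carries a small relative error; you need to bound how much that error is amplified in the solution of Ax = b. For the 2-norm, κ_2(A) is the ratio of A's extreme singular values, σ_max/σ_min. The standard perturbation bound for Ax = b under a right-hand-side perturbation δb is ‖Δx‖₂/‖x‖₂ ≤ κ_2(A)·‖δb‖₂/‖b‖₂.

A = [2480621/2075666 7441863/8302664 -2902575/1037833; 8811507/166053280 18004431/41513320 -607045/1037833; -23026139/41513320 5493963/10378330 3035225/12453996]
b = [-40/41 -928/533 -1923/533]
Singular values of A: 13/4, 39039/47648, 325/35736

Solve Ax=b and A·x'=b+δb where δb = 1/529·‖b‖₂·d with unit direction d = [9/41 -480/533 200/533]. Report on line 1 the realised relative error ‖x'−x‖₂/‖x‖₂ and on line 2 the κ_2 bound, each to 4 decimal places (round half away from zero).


0.1752
0.6755

from the listed singular values, σ₁ = 13/4, σ_n = 325/35736
κ = σ_max/σ_min = (13/4)/(325/35736) = 357.3600
perturbation bound = 357.3600·1/529 = 0.6755
solve Ax = b  →  x = [2.8134 -3.9926 0.2715]
‖b‖ = 4.1231, ‖x‖ = 4.8918
with δb = [0.0017 -0.0070 0.0029], A·Δx = δb → ‖Δx‖ = 0.8570
realised ‖Δx‖/‖x‖ = 0.1752
so the bound overstates the realised error by a factor of ≈ 3.8559 (computed from the unrounded values)


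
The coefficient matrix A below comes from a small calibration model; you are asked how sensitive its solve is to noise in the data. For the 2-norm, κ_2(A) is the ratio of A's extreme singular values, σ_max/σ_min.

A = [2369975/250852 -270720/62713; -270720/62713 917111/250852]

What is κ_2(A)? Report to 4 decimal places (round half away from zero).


8.6800

M = AᵀA = [23492770225/217739536 -769792320/13608721; -769792320/13608721 6967895089/217739536]. tr(M)=52700113/376712, det(M)=3049800625/12054784
solving λ² − 52700113/376712·λ + 3049800625/12054784 = 0 gives λ = 2209/16, 1380625/753424
κ_2(A) = √(λ_max/λ_min) = √((2209/16) / (1380625/753424)) = 8.6800


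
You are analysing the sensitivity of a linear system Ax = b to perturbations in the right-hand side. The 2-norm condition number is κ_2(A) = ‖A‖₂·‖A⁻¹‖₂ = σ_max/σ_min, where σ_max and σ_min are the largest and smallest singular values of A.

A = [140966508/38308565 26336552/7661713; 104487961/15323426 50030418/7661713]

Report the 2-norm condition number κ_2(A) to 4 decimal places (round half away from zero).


AᵀA = [1219479499513129/20312057472100 58067517924549/1015602873605; 58067517924549/1015602873605 11061095835652/203120574721]; tr = 2765266448369/24152268100, det = 2097273616/6038067025
eigenvalues of AᵀA: λ = (tr ± √(tr²−4·det))/2 = 11449/100, 732736/241522681
κ = σ_max/σ_min = (107/10)/(856/15541) = 194.2625

194.2625


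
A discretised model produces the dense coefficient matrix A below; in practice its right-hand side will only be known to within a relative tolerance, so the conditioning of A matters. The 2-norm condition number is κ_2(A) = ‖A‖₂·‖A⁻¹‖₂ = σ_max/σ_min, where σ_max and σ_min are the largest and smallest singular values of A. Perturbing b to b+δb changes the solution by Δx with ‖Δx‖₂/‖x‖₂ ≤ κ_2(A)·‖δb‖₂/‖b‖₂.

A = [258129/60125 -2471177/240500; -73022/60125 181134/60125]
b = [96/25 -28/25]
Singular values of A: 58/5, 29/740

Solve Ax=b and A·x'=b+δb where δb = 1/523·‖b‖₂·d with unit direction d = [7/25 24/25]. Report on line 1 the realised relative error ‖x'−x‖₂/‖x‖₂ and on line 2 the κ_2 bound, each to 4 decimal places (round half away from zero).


σ_max = 58/5, σ_min = 29/740
κ_2(A) = (58/5) / (29/740) = 296.0000
κ_2(A)·‖δb‖/‖b‖ = 0.5660
solve Ax = b  →  x = [0.1326 -0.3183]
‖b‖₂ = 4.0000 and ‖x‖₂ = 0.3448
re-solving with b+δb shifts x by Δx of norm 0.1952
dividing the unrounded norms, ‖Δx‖/‖x‖ = 0.5660
tightness: 0.5660 against a bound of 0.5660; the bound is attained (ratio 1)

0.5660
0.5660


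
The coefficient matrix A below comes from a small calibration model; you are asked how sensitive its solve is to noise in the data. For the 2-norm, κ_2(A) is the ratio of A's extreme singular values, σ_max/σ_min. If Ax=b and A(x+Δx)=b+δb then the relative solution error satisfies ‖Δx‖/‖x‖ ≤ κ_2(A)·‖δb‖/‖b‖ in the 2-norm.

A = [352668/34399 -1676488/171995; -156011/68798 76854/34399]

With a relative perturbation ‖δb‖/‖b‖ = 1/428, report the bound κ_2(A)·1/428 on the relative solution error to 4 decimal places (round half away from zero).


0.6126

AᵀA = [310433257/2815684 -369553149/3519605; -369553149/3519605 1759830724/17598025]; tr = 14800154321/70392100, det = 11316496/17598025
solving λ² − 14800154321/70392100·λ + 11316496/17598025 = 0 gives λ = 841/4, 53824/17598025
σ_max=√(841/4)=(29/2), σ_min=√(53824/17598025)=(232/4195) → κ = 262.1875
worst-case relative error ≤ 262.1875 × 1/428 = 0.6126


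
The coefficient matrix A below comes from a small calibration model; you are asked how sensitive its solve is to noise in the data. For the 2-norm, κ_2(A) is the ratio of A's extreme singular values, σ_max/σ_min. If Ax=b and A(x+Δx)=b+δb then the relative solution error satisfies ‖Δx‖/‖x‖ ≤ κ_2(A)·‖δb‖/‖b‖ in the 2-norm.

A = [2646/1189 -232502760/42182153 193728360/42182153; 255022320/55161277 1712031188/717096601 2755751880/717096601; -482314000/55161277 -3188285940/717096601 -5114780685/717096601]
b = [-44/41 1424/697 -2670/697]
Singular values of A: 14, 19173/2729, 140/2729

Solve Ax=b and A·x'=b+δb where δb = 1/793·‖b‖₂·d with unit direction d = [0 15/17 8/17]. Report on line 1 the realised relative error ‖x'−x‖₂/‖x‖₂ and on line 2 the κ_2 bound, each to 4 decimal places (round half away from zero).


0.2726
0.3441

from the listed singular values, σ₁ = 14, σ_n = 140/2729
condition number: 14 ÷ (140/2729) = 272.9000
bound on ‖Δx‖/‖x‖: κ·ε = 272.9000·1/793 = 0.3441
solve Ax = b  →  x = [0.2069 0.3386 0.0724]
2-norm of b is 4.4721; of x, 0.4033
re-solving with b+δb shifts x by Δx of norm 0.1099
realised ‖Δx‖/‖x‖ = 0.2726
so the bound overstates the realised error by a factor of ≈ 1.2626 (computed from the unrounded values)


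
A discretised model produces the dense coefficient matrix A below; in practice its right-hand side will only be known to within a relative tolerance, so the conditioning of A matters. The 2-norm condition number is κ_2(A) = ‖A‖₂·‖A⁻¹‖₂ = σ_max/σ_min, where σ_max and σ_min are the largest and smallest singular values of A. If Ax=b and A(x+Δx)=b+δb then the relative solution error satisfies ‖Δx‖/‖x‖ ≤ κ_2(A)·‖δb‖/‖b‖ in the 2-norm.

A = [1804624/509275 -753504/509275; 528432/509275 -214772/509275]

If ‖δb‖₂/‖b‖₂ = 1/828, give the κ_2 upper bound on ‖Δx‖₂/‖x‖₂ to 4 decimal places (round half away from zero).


form AᵀA = [5657453056/414977641 -2357254080/414977641; -2357254080/414977641 982232464/414977641] with trace 39288080/2455489 and determinant 4096/2455489
λ_max, λ_min = (39288080/2455489 ± √1543512999354624/6029426229121)/2 = 16, 256/2455489
κ_2(A) = √(λ_max/λ_min) = √(16 / (256/2455489)) = 391.7500
bound on ‖Δx‖/‖x‖: κ·ε = 391.7500·1/828 = 0.4731

0.4731


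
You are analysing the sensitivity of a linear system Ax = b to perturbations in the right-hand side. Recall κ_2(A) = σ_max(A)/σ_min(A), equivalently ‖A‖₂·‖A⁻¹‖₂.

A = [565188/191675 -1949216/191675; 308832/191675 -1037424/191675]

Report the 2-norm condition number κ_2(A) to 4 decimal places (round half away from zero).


338.2500

form AᵀA = [1435344912/127125625 -4920633984/127125625; -4920633984/127125625 16870905088/127125625] with trace 29290000/203401 and determinant 36864/203401
eigenvalues of AᵀA: λ = (tr ± √(tr²−4·det))/2 = 144, 256/203401
so κ_2 = √(144 / (256/203401)) = 338.2500


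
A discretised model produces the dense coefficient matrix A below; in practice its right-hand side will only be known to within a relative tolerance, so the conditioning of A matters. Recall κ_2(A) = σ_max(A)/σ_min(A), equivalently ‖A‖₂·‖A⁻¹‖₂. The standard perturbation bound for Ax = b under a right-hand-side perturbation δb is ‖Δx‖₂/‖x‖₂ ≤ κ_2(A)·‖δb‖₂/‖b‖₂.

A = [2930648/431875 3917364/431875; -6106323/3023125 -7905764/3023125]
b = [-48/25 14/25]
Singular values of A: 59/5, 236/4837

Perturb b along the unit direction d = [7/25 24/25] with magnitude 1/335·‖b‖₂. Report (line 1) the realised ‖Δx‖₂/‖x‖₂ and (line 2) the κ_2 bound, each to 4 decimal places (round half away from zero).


0.7219
0.7219

from the listed singular values, σ₁ = 59/5, σ_n = 236/4837
condition number: (59/5) ÷ (236/4837) = 241.8500
perturbation bound = 241.8500·1/335 = 0.7219
solve Ax = b  →  x = [-0.1017 -0.1356]
2-norm of b is 2.0000; of x, 0.1695
Δx = A⁻¹·δb where δb = 1/335·2.0000·d; ‖Δx‖ = 0.1224
realised ‖Δx‖/‖x‖ = 0.7219
tightness: 0.7219 against a bound of 0.7219; the bound is attained (ratio 1)


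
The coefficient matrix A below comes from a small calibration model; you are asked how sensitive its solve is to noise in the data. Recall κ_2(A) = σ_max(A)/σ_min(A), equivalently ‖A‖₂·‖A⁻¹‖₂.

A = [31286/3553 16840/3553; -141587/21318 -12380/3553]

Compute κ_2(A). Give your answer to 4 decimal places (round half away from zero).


form AᵀA = [55284175225/454457124 2456992250/37871427; 2456992250/37871427 436850000/12623809] with trace 245712025/1572516 and determinant 250000/393129
eigenvalues of AᵀA: λ = (tr ± √(tr²−4·det))/2 = 625/4, 1600/393129
κ = σ_max/σ_min = (25/2)/(40/627) = 195.9375

195.9375


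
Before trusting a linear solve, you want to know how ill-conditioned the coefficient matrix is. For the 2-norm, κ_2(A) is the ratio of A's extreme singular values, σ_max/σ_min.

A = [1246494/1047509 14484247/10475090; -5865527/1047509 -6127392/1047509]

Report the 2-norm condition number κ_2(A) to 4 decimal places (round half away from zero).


form AᵀA = [21390930565/652751401 112271968809/3263757005; 112271968809/3263757005 2358290709889/65275140100] with trace 5347662029/77616100 and determinant 47458321/77616100
solving λ² − 5347662029/77616100·λ + 47458321/77616100 = 0 gives λ = 6889/100, 6889/776161
κ = σ_max/σ_min = (83/10)/(83/881) = 88.1000

88.1000


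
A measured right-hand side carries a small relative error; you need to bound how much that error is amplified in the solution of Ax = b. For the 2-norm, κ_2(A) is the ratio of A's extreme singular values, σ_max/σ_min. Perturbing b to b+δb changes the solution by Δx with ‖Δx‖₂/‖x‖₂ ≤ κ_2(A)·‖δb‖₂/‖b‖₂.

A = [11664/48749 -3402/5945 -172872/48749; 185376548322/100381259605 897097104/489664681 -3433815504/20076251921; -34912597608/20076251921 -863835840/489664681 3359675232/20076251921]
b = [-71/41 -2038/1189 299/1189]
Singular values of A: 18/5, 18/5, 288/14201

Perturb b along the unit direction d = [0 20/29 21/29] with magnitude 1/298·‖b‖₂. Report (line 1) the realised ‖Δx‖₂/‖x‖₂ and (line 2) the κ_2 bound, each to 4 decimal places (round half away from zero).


largest singular value 18/5, smallest 288/14201
condition number: (18/5) ÷ (288/14201) = 177.5125
worst-case relative error ≤ 177.5125 × 1/298 = 0.5957
solve Ax = b  →  x = [-35.1445 33.8051 -7.3381]
2-norm of b is 2.4495; of x, 49.3129
with δb = [0.0000 0.0057 0.0060], A·Δx = δb → ‖Δx‖ = 0.4053
relative error = 0.0082
tightness: 0.0082 against a bound of 0.5957 (unrounded ratio ≈ 0.0138)

0.0082
0.5957


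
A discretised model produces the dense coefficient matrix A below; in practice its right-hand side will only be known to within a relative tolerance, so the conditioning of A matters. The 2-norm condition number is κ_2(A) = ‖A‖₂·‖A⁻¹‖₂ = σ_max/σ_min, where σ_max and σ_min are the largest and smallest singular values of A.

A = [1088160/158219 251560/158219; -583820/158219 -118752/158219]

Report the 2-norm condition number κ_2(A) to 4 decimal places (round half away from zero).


90.8000

AᵀA = [5276602000/86620249 1187084160/86620249; 1187084160/86620249 267766336/86620249]; tr = 3298256/51529, det = 25600/51529
solving λ² − 3298256/51529·λ + 25600/51529 = 0 gives λ = 64, 400/51529
so κ_2 = √(64 / (400/51529)) = 90.8000


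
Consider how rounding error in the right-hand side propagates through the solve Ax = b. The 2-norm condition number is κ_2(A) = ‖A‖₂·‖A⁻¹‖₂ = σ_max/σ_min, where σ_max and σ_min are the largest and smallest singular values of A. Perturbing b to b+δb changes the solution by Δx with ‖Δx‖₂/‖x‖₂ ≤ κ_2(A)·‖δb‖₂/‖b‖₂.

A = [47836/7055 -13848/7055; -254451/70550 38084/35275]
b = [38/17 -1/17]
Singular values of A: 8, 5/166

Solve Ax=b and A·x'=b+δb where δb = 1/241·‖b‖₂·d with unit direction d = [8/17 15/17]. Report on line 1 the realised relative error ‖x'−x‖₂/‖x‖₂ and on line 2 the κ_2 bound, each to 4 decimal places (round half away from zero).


from the listed singular values, σ₁ = 8, σ_n = 5/166
κ = σ_max/σ_min = 8/(5/166) = 265.6000
worst-case relative error ≤ 265.6000 × 1/241 = 1.1021
solve Ax = b  →  x = [9.5360 31.8020]
2-norm of b is 2.2361; of x, 33.2009
δb = ε·‖b‖·d = [0.0044 0.0082]; solving A·Δx = δb gives ‖Δx‖ = 0.3080
relative error = 0.0093
so the bound overstates the realised error by a factor of ≈ 118.7833 (computed from the unrounded values)

0.0093
1.1021


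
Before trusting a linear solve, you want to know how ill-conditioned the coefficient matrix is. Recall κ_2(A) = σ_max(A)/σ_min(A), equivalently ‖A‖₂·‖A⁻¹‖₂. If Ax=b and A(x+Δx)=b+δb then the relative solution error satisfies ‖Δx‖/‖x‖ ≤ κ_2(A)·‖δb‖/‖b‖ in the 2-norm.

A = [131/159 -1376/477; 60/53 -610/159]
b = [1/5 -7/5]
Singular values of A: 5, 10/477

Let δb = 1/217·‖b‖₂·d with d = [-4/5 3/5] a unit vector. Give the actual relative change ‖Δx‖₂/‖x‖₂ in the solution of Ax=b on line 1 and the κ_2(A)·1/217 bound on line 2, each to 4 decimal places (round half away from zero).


largest singular value 5, smallest 10/477
condition number: 5 ÷ (10/477) = 238.5000
κ_2(A)·‖δb‖/‖b‖ = 1.0991
solve Ax = b  →  x = [-45.8480 -13.1640]
‖b‖ = 1.4142, ‖x‖ = 47.7004
with δb = [-0.0052 0.0039], A·Δx = δb → ‖Δx‖ = 0.3109
relative error = 0.0065
tightness: 0.0065 against a bound of 1.0991 (unrounded ratio ≈ 0.0059)

0.0065
1.0991


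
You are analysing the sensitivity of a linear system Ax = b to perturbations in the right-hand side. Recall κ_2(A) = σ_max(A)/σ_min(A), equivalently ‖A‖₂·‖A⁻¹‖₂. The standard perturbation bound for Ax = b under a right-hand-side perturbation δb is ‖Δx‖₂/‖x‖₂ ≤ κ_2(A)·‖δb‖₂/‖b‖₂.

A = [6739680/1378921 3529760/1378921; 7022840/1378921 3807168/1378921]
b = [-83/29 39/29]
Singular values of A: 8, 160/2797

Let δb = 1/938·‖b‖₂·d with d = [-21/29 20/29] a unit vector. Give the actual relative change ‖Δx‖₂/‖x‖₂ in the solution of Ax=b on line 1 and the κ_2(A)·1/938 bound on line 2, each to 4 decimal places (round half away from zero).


0.0011
0.1491

σ_max = 8, σ_min = 160/2797
condition number: 8 ÷ (160/2797) = 139.8500
κ_2(A)·‖δb‖/‖b‖ = 0.1491
solve Ax = b  →  x = [-24.7897 46.2151]
‖b‖ = 3.1623, ‖x‖ = 52.4439
δb = ε·‖b‖·d = [-0.0024 0.0023]; solving A·Δx = δb gives ‖Δx‖ = 0.0589
dividing the unrounded norms, ‖Δx‖/‖x‖ = 0.0011
realised/bound (from unrounded values) ≈ 0.0075


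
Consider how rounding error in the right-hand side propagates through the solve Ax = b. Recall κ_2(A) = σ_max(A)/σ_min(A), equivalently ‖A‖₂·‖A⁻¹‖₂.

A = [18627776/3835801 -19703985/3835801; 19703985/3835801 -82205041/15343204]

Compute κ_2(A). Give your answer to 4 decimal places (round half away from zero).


285.0625

M = AᵀA = [874246211161/17495088361 -3671739084825/69980353444; -3671739084825/69980353444 15421666068841/279921413776]. tr(M)=34969804337/332843536, det(M)=2825761/20802721
solving λ² − 34969804337/332843536·λ + 2825761/20802721 = 0 gives λ = 1681/16, 26896/20802721
κ_2(A) = √(λ_max/λ_min) = √((1681/16) / (26896/20802721)) = 285.0625


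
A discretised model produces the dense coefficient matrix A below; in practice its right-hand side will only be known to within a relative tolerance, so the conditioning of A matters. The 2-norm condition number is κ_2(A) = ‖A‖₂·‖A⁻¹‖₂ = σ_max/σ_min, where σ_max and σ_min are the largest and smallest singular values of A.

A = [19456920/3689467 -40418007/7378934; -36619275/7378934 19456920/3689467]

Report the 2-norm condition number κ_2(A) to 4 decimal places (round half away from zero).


175.4800

form AᵀA = [3395075202225/64742766916 -891146392920/16185691729; -891146392920/16185691729 3743046650889/64742766916] with trace 4243829877/38491538 and determinant 121550625/307932304
eigenvalues of AᵀA: λ = (tr ± √(tr²−4·det))/2 = 441/4, 275625/76983076
σ_max=√(441/4)=(21/2), σ_min=√(275625/76983076)=(525/8774) → κ = 175.4800


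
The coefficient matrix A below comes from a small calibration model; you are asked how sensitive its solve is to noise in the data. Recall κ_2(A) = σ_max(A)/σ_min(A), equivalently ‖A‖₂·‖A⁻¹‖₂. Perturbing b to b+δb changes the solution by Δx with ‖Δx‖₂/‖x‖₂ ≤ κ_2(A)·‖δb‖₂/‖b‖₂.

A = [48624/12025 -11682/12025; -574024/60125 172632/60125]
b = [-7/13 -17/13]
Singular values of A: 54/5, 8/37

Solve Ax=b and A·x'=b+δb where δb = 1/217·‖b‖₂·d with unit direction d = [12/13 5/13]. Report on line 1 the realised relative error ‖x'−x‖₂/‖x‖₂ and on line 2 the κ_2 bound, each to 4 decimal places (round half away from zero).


σ_max = 54/5, σ_min = 8/37
κ = σ_max/σ_min = (54/5)/(8/37) = 49.9500
κ_2(A)·‖δb‖/‖b‖ = 0.2302
solve Ax = b  →  x = [-1.2061 -4.4659]
‖b‖₂ = 1.4142 and ‖x‖₂ = 4.6259
re-solving with b+δb shifts x by Δx of norm 0.0301
realised ‖Δx‖/‖x‖ = 0.0065
realised/bound (from unrounded values) ≈ 0.0283

0.0065
0.2302


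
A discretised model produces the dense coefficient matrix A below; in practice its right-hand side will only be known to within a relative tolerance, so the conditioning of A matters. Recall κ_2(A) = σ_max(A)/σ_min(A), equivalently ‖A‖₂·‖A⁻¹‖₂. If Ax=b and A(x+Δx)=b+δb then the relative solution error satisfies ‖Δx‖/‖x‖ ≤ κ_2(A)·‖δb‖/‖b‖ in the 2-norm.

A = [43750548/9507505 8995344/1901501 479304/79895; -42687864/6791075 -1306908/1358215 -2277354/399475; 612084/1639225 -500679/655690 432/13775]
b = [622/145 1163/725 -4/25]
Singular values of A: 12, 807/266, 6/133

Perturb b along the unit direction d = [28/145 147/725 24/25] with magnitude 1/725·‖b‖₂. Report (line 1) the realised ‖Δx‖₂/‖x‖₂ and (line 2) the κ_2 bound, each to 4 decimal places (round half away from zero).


0.0063
0.3669

σ_max = 12, σ_min = 6/133
κ = σ_max/σ_min = 12/(6/133) = 266.0000
perturbation bound = 266.0000·1/725 = 0.3669
solve Ax = b  →  x = [-14.0028 -5.9739 16.1667]
‖b‖ = 4.5826, ‖x‖ = 22.2065
re-solving with b+δb shifts x by Δx of norm 0.1401
dividing the unrounded norms, ‖Δx‖/‖x‖ = 0.0063
so the bound overstates the realised error by a factor of ≈ 58.1502 (computed from the unrounded values)


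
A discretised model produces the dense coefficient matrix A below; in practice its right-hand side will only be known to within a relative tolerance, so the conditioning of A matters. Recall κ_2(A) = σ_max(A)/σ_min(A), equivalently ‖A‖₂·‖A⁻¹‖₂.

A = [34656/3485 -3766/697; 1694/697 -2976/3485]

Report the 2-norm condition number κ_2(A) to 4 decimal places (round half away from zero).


29.0000

AᵀA = [757156/7225 -16128/289; -16128/289 216196/7225]; tr = 3368/25, det = 13456/625
char-poly roots: 3364/25 and 4/25
κ_2(A) = √(λ_max/λ_min) = √((3364/25) / (4/25)) = 29.0000


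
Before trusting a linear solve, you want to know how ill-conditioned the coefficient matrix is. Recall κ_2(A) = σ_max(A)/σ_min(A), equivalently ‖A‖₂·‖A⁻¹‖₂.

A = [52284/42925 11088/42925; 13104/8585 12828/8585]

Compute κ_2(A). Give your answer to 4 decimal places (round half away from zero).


4.0400

AᵀA = [24313104/6375625 16547328/6375625; 16547328/6375625 14660496/6375625]; tr = 1558944/255025, det = 20736/10201
eigenvalues of AᵀA: λ = (tr ± √(tr²−4·det))/2 = 144/25, 3600/10201
σ_max=√(144/25)=(12/5), σ_min=√(3600/10201)=(60/101) → κ = 4.0400


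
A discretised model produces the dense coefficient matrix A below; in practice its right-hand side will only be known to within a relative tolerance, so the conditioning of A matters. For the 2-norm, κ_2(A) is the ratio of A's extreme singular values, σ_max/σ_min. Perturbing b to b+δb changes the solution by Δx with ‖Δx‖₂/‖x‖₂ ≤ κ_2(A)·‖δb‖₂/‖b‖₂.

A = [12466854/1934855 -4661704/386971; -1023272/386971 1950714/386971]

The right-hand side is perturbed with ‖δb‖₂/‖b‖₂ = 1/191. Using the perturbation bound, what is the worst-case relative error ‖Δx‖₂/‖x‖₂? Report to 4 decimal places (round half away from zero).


M = AᵀA = [1074553776964/22151857225 -402942829824/4430371445; -402942829824/4430371445 151105143748/886074289]. tr(M)=16789558376/76650025, det(M)=29986576/76650025
solving λ² − 16789558376/76650025·λ + 29986576/76650025 = 0 gives λ = 5476/25, 5476/3066001
so κ_2 = √((5476/25) / (5476/3066001)) = 350.2000
κ_2(A)·‖δb‖/‖b‖ = 1.8335

1.8335
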